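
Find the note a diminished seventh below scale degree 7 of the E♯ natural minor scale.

E##

Scale degree 7 of E# natural minor is D#.
A diminished seventh (9 semitones) below D# lands on the letter E, giving E##.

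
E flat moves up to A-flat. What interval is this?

perfect fourth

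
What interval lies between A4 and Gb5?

Counting letters A–B–C–D–E–F–G gives a seventh.
A→Gb = 9 semitones, 2 narrower than the major seventh (11), so diminished.

diminished seventh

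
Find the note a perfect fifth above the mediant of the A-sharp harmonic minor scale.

G#

The mediant of A# harmonic minor is C#.
A perfect fifth (7 semitones) above C# lands on the letter G, giving G#.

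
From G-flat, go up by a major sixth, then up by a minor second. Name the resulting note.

Fb

A major sixth up from Gb is Eb (letter E, 9 semitones up).
A minor second up from Eb is Fb (letter F, 1 semitone up).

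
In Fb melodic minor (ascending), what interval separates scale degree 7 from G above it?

major third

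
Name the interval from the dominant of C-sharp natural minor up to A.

minor second

The dominant of C# natural minor is G#.
G# up to A: letters G→A make it a second; 1 semitone makes it minor.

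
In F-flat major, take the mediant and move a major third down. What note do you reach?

The mediant of Fb major is Ab.
A major third (4 semitones) below Ab lands on the letter F, giving Fb.

Fb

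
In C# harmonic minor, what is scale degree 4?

F#

The C# harmonic minor scale runs C# D# E F# G# A B#.
Degree 4 is F#.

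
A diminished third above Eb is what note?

A third above E lands on the letter G.
A diminished third spans 2 semitones, so Eb moves to pitch class 5. On the letter G that is Gbb.

Gbb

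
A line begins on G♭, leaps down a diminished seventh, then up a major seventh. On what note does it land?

A diminished seventh down from Gb is A (letter A, 9 semitones down).
A major seventh up from A is G# (letter G, 11 semitones up).

G#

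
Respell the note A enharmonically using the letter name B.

Plain B sits 2 semitones above A, so on the letter B the same pitch needs a double flat: Bbb.

Bbb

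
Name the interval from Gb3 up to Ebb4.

The letter names run G→E, a span of 5 letter steps, so the interval is some kind of sixth.
Gb to Ebb is 8 semitones. A major sixth is 9, so 8 makes it minor.

minor sixth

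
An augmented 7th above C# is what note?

B##

A seventh above C lands on the letter B.
An augmented seventh spans 12 semitones, so C# moves to pitch class 1. On the letter B that is B##.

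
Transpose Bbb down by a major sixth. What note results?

B down a major sixth is D, so the target letter is D.
From Bbb, a major sixth is 9 semitones down: Dbb.

Dbb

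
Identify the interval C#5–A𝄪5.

The letter names run C→A, a span of 5 letter steps, so the interval is some kind of sixth.
C# to A## is 10 semitones. A major sixth is 9, so 10 makes it augmented.

augmented sixth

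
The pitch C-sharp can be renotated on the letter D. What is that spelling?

Db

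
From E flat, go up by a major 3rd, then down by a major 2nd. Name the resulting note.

F

A major third up from Eb is G (letter G, 4 semitones up).
A major second down from G is F (letter F, 2 semitones down).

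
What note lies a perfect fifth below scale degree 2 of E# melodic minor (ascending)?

B#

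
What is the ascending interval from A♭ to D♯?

doubly augmented fourth

The letter names run A→D, a span of 3 letter steps, so the interval is some kind of fourth.
Ab to D# is 7 semitones. A perfect fourth is 5, so 7 makes it doubly augmented.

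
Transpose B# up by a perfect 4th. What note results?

A fourth above B lands on the letter E.
A perfect fourth spans 5 semitones, so B# moves to pitch class 5. On the letter E that is E#.

E#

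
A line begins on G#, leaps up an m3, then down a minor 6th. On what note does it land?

A minor third up from G# is B (letter B, 3 semitones up).
A minor sixth down from B is D# (letter D, 8 semitones down).

D#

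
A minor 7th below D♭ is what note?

Eb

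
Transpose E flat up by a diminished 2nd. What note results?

A second above E lands on the letter F.
A diminished second spans 0 semitones, so Eb moves to pitch class 3. On the letter F that is Fbb.

Fbb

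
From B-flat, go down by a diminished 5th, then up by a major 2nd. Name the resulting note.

A diminished fifth down from Bb is E (letter E, 6 semitones down).
A major second up from E is F# (letter F, 2 semitones up).

F#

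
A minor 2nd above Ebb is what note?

E up a major second is F#, so the target letter is F.
From Ebb, a minor second is 1 semitone up: Fbb.

Fbb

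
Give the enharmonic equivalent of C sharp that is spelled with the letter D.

C# is pitch class 1. The letter D alone is pitch class 2.
To reach pitch class 1 from D requires an offset of -1 semitone, i.e. flat: Db.

Db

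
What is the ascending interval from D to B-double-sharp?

The letter names run D→B, a span of 5 letter steps, so the interval is some kind of sixth.
D to B## is 11 semitones. A major sixth is 9, so 11 makes it doubly augmented.

doubly augmented sixth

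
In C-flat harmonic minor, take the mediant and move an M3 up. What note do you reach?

Gb

The mediant of Cb harmonic minor is Ebb.
A major third (4 semitones) above Ebb lands on the letter G, giving Gb.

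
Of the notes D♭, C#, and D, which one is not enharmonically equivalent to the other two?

D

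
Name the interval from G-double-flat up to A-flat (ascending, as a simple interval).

The letter names run G→A, a span of 1 letter step, so the interval is some kind of second.
Gbb to Ab is 3 semitones. A major second is 2, so 3 makes it augmented.

augmented second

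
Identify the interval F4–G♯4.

Counting letters F–G gives a second.
F→G# = 3 semitones, 1 wider than the major second (2), so augmented.

augmented second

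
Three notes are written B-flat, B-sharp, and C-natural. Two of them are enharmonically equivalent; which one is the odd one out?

In 12-tone equal temperament, enharmonic equivalents share a pitch class. Bb is pitch class 10; B# is pitch class 0; C is pitch class 0.
B# and C share pitch class 0, while Bb is pitch class 10.

Bb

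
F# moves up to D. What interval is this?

The letter names run F→D, a span of 5 letter steps, so the interval is some kind of sixth.
F# to D is 8 semitones. A major sixth is 9, so 8 makes it minor.

minor sixth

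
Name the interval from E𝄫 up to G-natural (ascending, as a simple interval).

Counting letters E–F–G gives a third.
Ebb→G = 5 semitones, 1 wider than the major third (4), so augmented.

augmented third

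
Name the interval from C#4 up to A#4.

major sixth

Counting letters C–D–E–F–G–A gives a sixth.
C#→A# = 9 semitones, exactly the major sixth.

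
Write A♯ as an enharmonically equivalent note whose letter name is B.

Bb

Plain B sits 1 semitone above A#, so on the letter B the same pitch needs a flat: Bb.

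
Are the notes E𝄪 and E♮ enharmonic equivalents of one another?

No

Two spellings are enharmonically equivalent only if they share a pitch class.
Here E## → 6, E → 4; 4 ≠ 6, so they are not.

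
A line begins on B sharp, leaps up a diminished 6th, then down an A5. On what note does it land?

A diminished sixth up from B# is G (letter G, 7 semitones up).
An augmented fifth down from G is Cb (letter C, 8 semitones down).

Cb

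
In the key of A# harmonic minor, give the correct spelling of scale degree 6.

F#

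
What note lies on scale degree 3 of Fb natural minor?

Abb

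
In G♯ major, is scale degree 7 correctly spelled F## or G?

Each scale degree takes a distinct letter name. Degree 7 of a scale on G must use the letter F.
F## and G are enharmonically the same pitch, but only F## uses the letter F, so it is the correct spelling here.

F##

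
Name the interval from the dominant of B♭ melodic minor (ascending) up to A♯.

The dominant of Bb melodic minor (ascending) is F.
F up to A#: letters F→A make it a third; 5 semitones makes it augmented.

augmented third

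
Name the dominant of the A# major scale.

E#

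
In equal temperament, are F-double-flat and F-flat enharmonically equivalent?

Two spellings are enharmonically equivalent only if they share a pitch class.
Here Fbb → 3, Fb → 4; 3 ≠ 4, so they are not.

No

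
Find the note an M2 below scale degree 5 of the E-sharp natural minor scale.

A#

Scale degree 5 of E# natural minor is B#.
A major second (2 semitones) below B# lands on the letter A, giving A#.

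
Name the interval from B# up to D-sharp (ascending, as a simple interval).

The letter names run B→D, a span of 2 letter steps, so the interval is some kind of third.
B# to D# is 3 semitones. A major third is 4, so 3 makes it minor.

minor third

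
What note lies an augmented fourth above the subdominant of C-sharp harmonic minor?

The subdominant of C# harmonic minor is F#.
An augmented fourth (6 semitones) above F# lands on the letter B, giving B#.

B#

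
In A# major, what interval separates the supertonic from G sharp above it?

The supertonic of A# major is B#.
B# up to G#: letters B→G make it a sixth; 8 semitones makes it minor.

minor sixth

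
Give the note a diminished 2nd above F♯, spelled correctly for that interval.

F up a major second is G, so the target letter is G.
From F#, a diminished second is 0 semitones up: Gb.

Gb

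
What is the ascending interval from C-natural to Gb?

The letter names run C→G, a span of 4 letter steps, so the interval is some kind of fifth.
C to Gb is 6 semitones. A perfect fifth is 7, so 6 makes it diminished.

diminished fifth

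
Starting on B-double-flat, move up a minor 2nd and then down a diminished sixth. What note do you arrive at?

A minor second up from Bbb is Cbb (letter C, 1 semitone up).
A diminished sixth down from Cbb is Eb (letter E, 7 semitones down).

Eb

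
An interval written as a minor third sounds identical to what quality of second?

A minor third spans 3 semitones.
A second spanning 3 semitones is augmented (the major second is 2).

augmented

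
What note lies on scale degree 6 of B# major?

G##

The B# major scale runs B# C## D## E# F## G## A##.
Degree 6 is G##.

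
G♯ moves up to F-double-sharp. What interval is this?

major seventh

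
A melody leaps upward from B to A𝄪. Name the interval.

The letter names run B→A, a span of 6 letter steps, so the interval is some kind of seventh.
B to A## is 12 semitones. A major seventh is 11, so 12 makes it augmented.

augmented seventh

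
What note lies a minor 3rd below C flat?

Ab

A third below C lands on the letter A.
A minor third spans 3 semitones, so Cb moves to pitch class 8. On the letter A that is Ab.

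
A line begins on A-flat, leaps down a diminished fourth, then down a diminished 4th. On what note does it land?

A diminished fourth down from Ab is E (letter E, 4 semitones down).
A diminished fourth down from E is B# (letter B, 4 semitones down).

B#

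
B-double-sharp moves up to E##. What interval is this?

perfect fourth

Counting letters B–C–D–E gives a fourth.
B##→E## = 5 semitones, exactly the perfect fourth.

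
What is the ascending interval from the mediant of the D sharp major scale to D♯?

minor sixth

The mediant of D# major is F##.
F## up to D#: letters F→D make it a sixth; 8 semitones makes it minor.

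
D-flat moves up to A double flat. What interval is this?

diminished fifth

Counting letters D–E–F–G–A gives a fifth.
Db→Abb = 6 semitones, 1 narrower than the perfect fifth (7), so diminished.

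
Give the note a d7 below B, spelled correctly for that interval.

C##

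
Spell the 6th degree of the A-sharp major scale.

The A# major scale runs A# B# C## D# E# F## G##.
Degree 6 is F##.

F##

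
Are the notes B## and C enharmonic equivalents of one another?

No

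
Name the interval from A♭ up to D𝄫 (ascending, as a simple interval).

diminished fourth

The letter names run A→D, a span of 3 letter steps, so the interval is some kind of fourth.
Ab to Dbb is 4 semitones. A perfect fourth is 5, so 4 makes it diminished.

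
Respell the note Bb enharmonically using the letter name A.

A#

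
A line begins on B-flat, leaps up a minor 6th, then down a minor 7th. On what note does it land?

Ab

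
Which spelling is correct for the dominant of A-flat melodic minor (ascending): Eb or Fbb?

Eb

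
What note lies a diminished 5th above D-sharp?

A

A fifth above D lands on the letter A.
A diminished fifth spans 6 semitones, so D# moves to pitch class 9. On the letter A that is A.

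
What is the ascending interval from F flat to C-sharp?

doubly augmented fifth

Counting letters F–G–A–B–C gives a fifth.
Fb→C# = 9 semitones, 2 wider than the perfect fifth (7), so doubly augmented.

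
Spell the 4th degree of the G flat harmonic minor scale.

Cb

Degree 4 takes the letter 3 steps above G, which is C.
In harmonic minor, degree 4 sits 5 semitones above the tonic. Gb + 5 semitones is pitch class 11, spelled on C as Cb.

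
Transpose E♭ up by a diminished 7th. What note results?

E up a major seventh is D#, so the target letter is D.
From Eb, a diminished seventh is 9 semitones up: Dbb.

Dbb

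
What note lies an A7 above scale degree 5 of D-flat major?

Scale degree 5 of Db major is Ab.
An augmented seventh (12 semitones) above Ab lands on the letter G, giving G#.

G#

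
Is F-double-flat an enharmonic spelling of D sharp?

Fbb = pitch class 3 and D# = pitch class 3 — the same pitch class, so they are enharmonic equivalents.

Yes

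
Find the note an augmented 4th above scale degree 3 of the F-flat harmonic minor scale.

Db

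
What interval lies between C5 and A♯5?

Counting letters C–D–E–F–G–A gives a sixth.
C→A# = 10 semitones, 1 wider than the major sixth (9), so augmented.

augmented sixth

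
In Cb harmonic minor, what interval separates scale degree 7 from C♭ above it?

Scale degree 7 of Cb harmonic minor is Bb.
Bb up to Cb: letters B→C make it a second; 1 semitone makes it minor.

minor second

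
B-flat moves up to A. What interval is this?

major seventh

Counting letters B–C–D–E–F–G–A gives a seventh.
Bb→A = 11 semitones, exactly the major seventh.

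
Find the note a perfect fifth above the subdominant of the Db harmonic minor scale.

Db

The subdominant of Db harmonic minor is Gb.
A perfect fifth (7 semitones) above Gb lands on the letter D, giving Db.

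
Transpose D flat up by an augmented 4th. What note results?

G

D up a perfect fourth is G, so the target letter is G.
From Db, an augmented fourth is 6 semitones up: G.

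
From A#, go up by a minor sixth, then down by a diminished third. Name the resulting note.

D##

A minor sixth up from A# is F# (letter F, 8 semitones up).
A diminished third down from F# is D## (letter D, 2 semitones down).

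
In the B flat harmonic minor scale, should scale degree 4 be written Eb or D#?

Eb

Each scale degree takes a distinct letter name. Degree 4 of a scale on B must use the letter E.
Eb and D# are enharmonically the same pitch, but only Eb uses the letter E, so it is the correct spelling here.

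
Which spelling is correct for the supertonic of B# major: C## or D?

C##

Each scale degree takes a distinct letter name. Degree 2 of a scale on B must use the letter C.
C## and D are enharmonically the same pitch, but only C## uses the letter C, so it is the correct spelling here.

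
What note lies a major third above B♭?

D

A third above B lands on the letter D.
A major third spans 4 semitones, so Bb moves to pitch class 2. On the letter D that is D.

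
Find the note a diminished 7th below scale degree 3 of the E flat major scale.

A#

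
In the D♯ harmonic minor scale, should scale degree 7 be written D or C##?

C##

Each scale degree takes a distinct letter name. Degree 7 of a scale on D must use the letter C.
C## and D are enharmonically the same pitch, but only C## uses the letter C, so it is the correct spelling here.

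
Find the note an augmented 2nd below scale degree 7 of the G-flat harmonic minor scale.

Ebb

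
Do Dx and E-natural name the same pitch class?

D## = pitch class 4 and E = pitch class 4 — the same pitch class, so they are enharmonic equivalents.

Yes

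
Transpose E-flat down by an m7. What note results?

F

E down a major seventh is F, so the target letter is F.
From Eb, a minor seventh is 10 semitones down: F.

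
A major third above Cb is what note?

Eb

A third above C lands on the letter E.
A major third spans 4 semitones, so Cb moves to pitch class 3. On the letter E that is Eb.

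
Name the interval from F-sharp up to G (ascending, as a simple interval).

minor second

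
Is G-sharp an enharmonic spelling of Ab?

Yes

G# is pitch class 8; Ab is pitch class 8.
All spellings map to pitch class 8, so they are enharmonically equivalent.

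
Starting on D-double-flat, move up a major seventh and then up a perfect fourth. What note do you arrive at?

A major seventh up from Dbb is Cb (letter C, 11 semitones up).
A perfect fourth up from Cb is Fb (letter F, 5 semitones up).

Fb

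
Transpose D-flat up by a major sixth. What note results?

D up a major sixth is B, so the target letter is B.
From Db, a major sixth is 9 semitones up: Bb.

Bb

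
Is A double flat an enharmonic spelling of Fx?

Yes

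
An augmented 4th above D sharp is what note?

G##

D up a perfect fourth is G, so the target letter is G.
From D#, an augmented fourth is 6 semitones up: G##.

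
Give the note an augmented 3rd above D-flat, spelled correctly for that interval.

F#

A third above D lands on the letter F.
An augmented third spans 5 semitones, so Db moves to pitch class 6. On the letter F that is F#.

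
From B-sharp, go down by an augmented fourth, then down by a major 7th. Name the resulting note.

G

An augmented fourth down from B# is F# (letter F, 6 semitones down).
A major seventh down from F# is G (letter G, 11 semitones down).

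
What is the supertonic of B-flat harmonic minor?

The Bb harmonic minor scale runs Bb C Db Eb F Gb A.
Degree 2 is C.

C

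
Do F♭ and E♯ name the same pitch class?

No

Fb is pitch class 4; E# is pitch class 5.
The pitch classes differ (4 vs. 5), so they are not enharmonic equivalents.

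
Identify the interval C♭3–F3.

augmented fourth

Counting letters C–D–E–F gives a fourth.
Cb→F = 6 semitones, 1 wider than the perfect fourth (5), so augmented.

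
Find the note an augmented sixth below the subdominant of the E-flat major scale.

Cbb

The subdominant of Eb major is Ab.
An augmented sixth (10 semitones) below Ab lands on the letter C, giving Cbb.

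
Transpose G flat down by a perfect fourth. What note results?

Db

A fourth below G lands on the letter D.
A perfect fourth spans 5 semitones, so Gb moves to pitch class 1. On the letter D that is Db.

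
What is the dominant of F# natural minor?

C#

Degree 5 takes the letter 4 steps above F, which is C.
In natural minor, degree 5 sits 7 semitones above the tonic. F# + 7 semitones is pitch class 1, spelled on C as C#.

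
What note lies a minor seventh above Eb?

E up a major seventh is D#, so the target letter is D.
From Eb, a minor seventh is 10 semitones up: Db.

Db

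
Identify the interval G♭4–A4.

augmented second

The letter names run G→A, a span of 1 letter step, so the interval is some kind of second.
Gb to A is 3 semitones. A major second is 2, so 3 makes it augmented.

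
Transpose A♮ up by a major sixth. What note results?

F#

A sixth above A lands on the letter F.
A major sixth spans 9 semitones, so A moves to pitch class 6. On the letter F that is F#.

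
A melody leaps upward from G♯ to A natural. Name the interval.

minor second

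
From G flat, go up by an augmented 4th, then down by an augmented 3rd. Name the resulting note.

An augmented fourth up from Gb is C (letter C, 6 semitones up).
An augmented third down from C is Abb (letter A, 5 semitones down).

Abb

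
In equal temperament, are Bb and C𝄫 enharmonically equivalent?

Yes

Bb = pitch class 10 and Cbb = pitch class 10 — the same pitch class, so they are enharmonic equivalents.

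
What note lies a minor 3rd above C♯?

E

A third above C lands on the letter E.
A minor third spans 3 semitones, so C# moves to pitch class 4. On the letter E that is E.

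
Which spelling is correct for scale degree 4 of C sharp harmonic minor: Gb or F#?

F#

Each scale degree takes a distinct letter name. Degree 4 of a scale on C must use the letter F.
F# and Gb are enharmonically the same pitch, but only F# uses the letter F, so it is the correct spelling here.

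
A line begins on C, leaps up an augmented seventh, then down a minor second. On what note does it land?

An augmented seventh up from C is B# (letter B, 12 semitones up).
A minor second down from B# is A## (letter A, 1 semitone down).

A##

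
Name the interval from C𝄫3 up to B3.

Counting letters C–D–E–F–G–A–B gives a seventh.
Cbb→B = 13 semitones, 2 wider than the major seventh (11), so doubly augmented.

doubly augmented seventh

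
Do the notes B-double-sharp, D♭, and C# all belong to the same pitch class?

Yes

B## is pitch class 1; Db is pitch class 1; C# is pitch class 1.
All spellings map to pitch class 1, so they are enharmonically equivalent.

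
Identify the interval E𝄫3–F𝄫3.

Counting letters E–F gives a second.
Ebb→Fbb = 1 semitone, 1 narrower than the major second (2), so minor.

minor second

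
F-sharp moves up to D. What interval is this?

The letter names run F→D, a span of 5 letter steps, so the interval is some kind of sixth.
F# to D is 8 semitones. A major sixth is 9, so 8 makes it minor.

minor sixth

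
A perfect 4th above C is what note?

F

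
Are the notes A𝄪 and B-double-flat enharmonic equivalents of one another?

No

Two spellings are enharmonically equivalent only if they share a pitch class.
Here A## → 11, Bbb → 9; 9 ≠ 11, so they are not.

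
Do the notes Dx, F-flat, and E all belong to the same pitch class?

D## = pitch class 4 and Fb = pitch class 4 and E = pitch class 4 — the same pitch class, so they are enharmonic equivalents.

Yes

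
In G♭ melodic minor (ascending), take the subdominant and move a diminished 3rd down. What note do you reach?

A

The subdominant of Gb melodic minor (ascending) is Cb.
A diminished third (2 semitones) below Cb lands on the letter A, giving A.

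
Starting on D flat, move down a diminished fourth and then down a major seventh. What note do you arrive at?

A diminished fourth down from Db is A (letter A, 4 semitones down).
A major seventh down from A is Bb (letter B, 11 semitones down).

Bb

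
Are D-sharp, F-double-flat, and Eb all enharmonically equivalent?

D# = pitch class 3 and Fbb = pitch class 3 and Eb = pitch class 3 — the same pitch class, so they are enharmonic equivalents.

Yes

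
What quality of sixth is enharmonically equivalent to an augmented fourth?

doubly diminished

An augmented fourth spans 6 semitones.
A sixth spanning 6 semitones is doubly diminished (the major sixth is 9).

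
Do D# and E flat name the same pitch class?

Yes

D# is pitch class 3; Eb is pitch class 3.
All spellings map to pitch class 3, so they are enharmonically equivalent.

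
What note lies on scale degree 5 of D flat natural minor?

The Db natural minor scale runs Db Eb Fb Gb Ab Bbb Cb.
Degree 5 is Ab.

Ab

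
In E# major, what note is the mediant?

The E# major scale runs E# F## G## A# B# C## D##.
Degree 3 is G##.

G##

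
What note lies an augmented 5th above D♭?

A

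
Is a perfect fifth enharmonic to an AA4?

A perfect fifth spans 7 semitones; a doubly augmented fourth spans 7.
They are enharmonically equivalent.

Yes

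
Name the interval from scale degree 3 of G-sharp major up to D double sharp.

Scale degree 3 of G# major is B#.
B# up to D##: letters B→D make it a third; 4 semitones makes it major.

major third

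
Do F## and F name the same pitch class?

No

Two spellings are enharmonically equivalent only if they share a pitch class.
Here F## → 7, F → 5; 5 ≠ 7, so they are not.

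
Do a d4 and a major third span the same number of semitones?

Yes

A diminished fourth spans 4 semitones; a major third spans 4.
They are enharmonically equivalent.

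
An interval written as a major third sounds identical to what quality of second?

doubly augmented

A major third spans 4 semitones.
A second spanning 4 semitones is doubly augmented (the major second is 2).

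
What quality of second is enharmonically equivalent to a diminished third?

A diminished third spans 2 semitones.
A second spanning 2 semitones is major (the major second is 2).

major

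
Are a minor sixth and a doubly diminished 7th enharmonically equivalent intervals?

Yes

A minor sixth spans 8 semitones; a doubly diminished seventh spans 8.
They are enharmonically equivalent.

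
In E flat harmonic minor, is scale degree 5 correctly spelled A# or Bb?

Bb

Each scale degree takes a distinct letter name. Degree 5 of a scale on E must use the letter B.
Bb and A# are enharmonically the same pitch, but only Bb uses the letter B, so it is the correct spelling here.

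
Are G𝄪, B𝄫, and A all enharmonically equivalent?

Yes

G## is pitch class 9; Bbb is pitch class 9; A is pitch class 9.
All spellings map to pitch class 9, so they are enharmonically equivalent.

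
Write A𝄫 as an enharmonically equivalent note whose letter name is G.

Plain G sits at the same pitch as Abb, so on the letter G the same pitch needs a natural: G.

G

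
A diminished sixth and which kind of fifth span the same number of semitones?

A diminished sixth spans 7 semitones.
A fifth spanning 7 semitones is perfect (the perfect fifth is 7).

perfect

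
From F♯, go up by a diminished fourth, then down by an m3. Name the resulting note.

A diminished fourth up from F# is Bb (letter B, 4 semitones up).
A minor third down from Bb is G (letter G, 3 semitones down).

G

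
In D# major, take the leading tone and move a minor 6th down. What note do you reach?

E##

The leading tone of D# major is C##.
A minor sixth (8 semitones) below C## lands on the letter E, giving E##.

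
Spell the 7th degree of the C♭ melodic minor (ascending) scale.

Degree 7 takes the letter 6 steps above C, which is B.
In melodic minor (ascending), degree 7 sits 11 semitones above the tonic. Cb + 11 semitones is pitch class 10, spelled on B as Bb.

Bb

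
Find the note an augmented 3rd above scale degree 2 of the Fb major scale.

Scale degree 2 of Fb major is Gb.
An augmented third (5 semitones) above Gb lands on the letter B, giving B.

B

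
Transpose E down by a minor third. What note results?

E down a major third is C, so the target letter is C.
From E, a minor third is 3 semitones down: C#.

C#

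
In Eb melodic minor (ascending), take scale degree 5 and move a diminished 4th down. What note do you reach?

F#

Scale degree 5 of Eb melodic minor (ascending) is Bb.
A diminished fourth (4 semitones) below Bb lands on the letter F, giving F#.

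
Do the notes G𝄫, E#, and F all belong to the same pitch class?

Yes

Gbb is pitch class 5; E# is pitch class 5; F is pitch class 5.
All spellings map to pitch class 5, so they are enharmonically equivalent.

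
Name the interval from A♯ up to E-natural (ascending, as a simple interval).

diminished fifth

The letter names run A→E, a span of 4 letter steps, so the interval is some kind of fifth.
A# to E is 6 semitones. A perfect fifth is 7, so 6 makes it diminished.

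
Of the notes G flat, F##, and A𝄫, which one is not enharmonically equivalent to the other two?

In 12-tone equal temperament, enharmonic equivalents share a pitch class. Gb is pitch class 6; F## is pitch class 7; Abb is pitch class 7.
F## and Abb share pitch class 7, while Gb is pitch class 6.

Gb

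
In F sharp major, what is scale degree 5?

Degree 5 takes the letter 4 steps above F, which is C.
In major, degree 5 sits 7 semitones above the tonic. F# + 7 semitones is pitch class 1, spelled on C as C#.

C#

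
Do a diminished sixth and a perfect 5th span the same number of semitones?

Yes

A diminished sixth spans 7 semitones; a perfect fifth spans 7.
They are enharmonically equivalent.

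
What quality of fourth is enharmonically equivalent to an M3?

A major third spans 4 semitones.
A fourth spanning 4 semitones is diminished (the perfect fourth is 5).

diminished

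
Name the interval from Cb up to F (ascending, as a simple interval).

Counting letters C–D–E–F gives a fourth.
Cb→F = 6 semitones, 1 wider than the perfect fourth (5), so augmented.

augmented fourth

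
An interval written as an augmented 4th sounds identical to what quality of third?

An augmented fourth spans 6 semitones.
A third spanning 6 semitones is doubly augmented (the major third is 4).

doubly augmented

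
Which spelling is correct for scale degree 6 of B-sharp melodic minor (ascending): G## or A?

G##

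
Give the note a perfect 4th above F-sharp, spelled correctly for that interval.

B

F up a perfect fourth is Bb, so the target letter is B.
From F#, a perfect fourth is 5 semitones up: B.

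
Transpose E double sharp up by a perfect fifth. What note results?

B##

E up a perfect fifth is B, so the target letter is B.
From E##, a perfect fifth is 7 semitones up: B##.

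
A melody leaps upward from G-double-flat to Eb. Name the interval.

augmented sixth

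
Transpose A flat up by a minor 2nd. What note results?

A second above A lands on the letter B.
A minor second spans 1 semitone, so Ab moves to pitch class 9. On the letter B that is Bbb.

Bbb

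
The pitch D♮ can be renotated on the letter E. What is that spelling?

D is pitch class 2. The letter E alone is pitch class 4.
To reach pitch class 2 from E requires an offset of -2 semitones, i.e. double flat: Ebb.

Ebb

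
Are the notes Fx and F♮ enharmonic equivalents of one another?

No

Two spellings are enharmonically equivalent only if they share a pitch class.
Here F## → 7, F → 5; 5 ≠ 7, so they are not.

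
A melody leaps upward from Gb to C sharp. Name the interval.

doubly augmented fourth

Counting letters G–A–B–C gives a fourth.
Gb→C# = 7 semitones, 2 wider than the perfect fourth (5), so doubly augmented.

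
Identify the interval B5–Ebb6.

doubly diminished fourth

Counting letters B–C–D–E gives a fourth.
B→Ebb = 3 semitones, 2 narrower than the perfect fourth (5), so doubly diminished.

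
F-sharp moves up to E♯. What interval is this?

major seventh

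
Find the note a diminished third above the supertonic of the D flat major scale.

The supertonic of Db major is Eb.
A diminished third (2 semitones) above Eb lands on the letter G, giving Gbb.

Gbb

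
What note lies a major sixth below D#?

F#

D down a major sixth is F, so the target letter is F.
From D#, a major sixth is 9 semitones down: F#.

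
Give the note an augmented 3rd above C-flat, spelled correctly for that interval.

A third above C lands on the letter E.
An augmented third spans 5 semitones, so Cb moves to pitch class 4. On the letter E that is E.

E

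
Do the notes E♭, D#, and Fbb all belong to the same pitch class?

Eb = pitch class 3 and D# = pitch class 3 and Fbb = pitch class 3 — the same pitch class, so they are enharmonic equivalents.

Yes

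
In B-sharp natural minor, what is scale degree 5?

The B# natural minor scale runs B# C## D# E# F## G# A#.
Degree 5 is F##.

F##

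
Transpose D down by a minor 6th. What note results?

A sixth below D lands on the letter F.
A minor sixth spans 8 semitones, so D moves to pitch class 6. On the letter F that is F#.

F#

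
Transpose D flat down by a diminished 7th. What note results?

D down a major seventh is Eb, so the target letter is E.
From Db, a diminished seventh is 9 semitones down: E.

E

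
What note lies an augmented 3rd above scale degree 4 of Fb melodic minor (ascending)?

D

Scale degree 4 of Fb melodic minor (ascending) is Bbb.
An augmented third (5 semitones) above Bbb lands on the letter D, giving D.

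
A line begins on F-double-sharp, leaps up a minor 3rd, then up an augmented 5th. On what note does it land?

E##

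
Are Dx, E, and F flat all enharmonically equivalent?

Yes

D## is pitch class 4; E is pitch class 4; Fb is pitch class 4.
All spellings map to pitch class 4, so they are enharmonically equivalent.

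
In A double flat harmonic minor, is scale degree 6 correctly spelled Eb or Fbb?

Each scale degree takes a distinct letter name. Degree 6 of a scale on A must use the letter F.
Fbb and Eb are enharmonically the same pitch, but only Fbb uses the letter F, so it is the correct spelling here.

Fbb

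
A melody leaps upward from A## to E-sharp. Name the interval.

diminished fifth

Counting letters A–B–C–D–E gives a fifth.
A##→E# = 6 semitones, 1 narrower than the perfect fifth (7), so diminished.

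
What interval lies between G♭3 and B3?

The letter names run G→B, a span of 2 letter steps, so the interval is some kind of third.
Gb to B is 5 semitones. A major third is 4, so 5 makes it augmented.

augmented third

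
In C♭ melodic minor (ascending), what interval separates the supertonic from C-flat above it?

minor seventh

The supertonic of Cb melodic minor (ascending) is Db.
Db up to Cb: letters D→C make it a seventh; 10 semitones makes it minor.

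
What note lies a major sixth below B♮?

A sixth below B lands on the letter D.
A major sixth spans 9 semitones, so B moves to pitch class 2. On the letter D that is D.

D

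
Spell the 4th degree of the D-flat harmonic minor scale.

Gb

The Db harmonic minor scale runs Db Eb Fb Gb Ab Bbb C.
Degree 4 is Gb.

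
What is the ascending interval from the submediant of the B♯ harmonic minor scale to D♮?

The submediant of B# harmonic minor is G#.
G# up to D: letters G→D make it a fifth; 6 semitones makes it diminished.

diminished fifth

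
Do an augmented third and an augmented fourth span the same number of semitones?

No

An augmented third spans 5 semitones; an augmented fourth spans 6.
The spans differ, so they are not enharmonic equivalents.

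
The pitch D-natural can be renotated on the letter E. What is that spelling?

Plain E sits 2 semitones above D, so on the letter E the same pitch needs a double flat: Ebb.

Ebb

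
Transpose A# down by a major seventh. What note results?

B

A seventh below A lands on the letter B.
A major seventh spans 11 semitones, so A# moves to pitch class 11. On the letter B that is B.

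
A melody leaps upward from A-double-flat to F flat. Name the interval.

The letter names run A→F, a span of 5 letter steps, so the interval is some kind of sixth.
Abb to Fb is 9 semitones. A major sixth is 9, so 9 makes it major.

major sixth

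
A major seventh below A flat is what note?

A down a major seventh is Bb, so the target letter is B.
From Ab, a major seventh is 11 semitones down: Bbb.

Bbb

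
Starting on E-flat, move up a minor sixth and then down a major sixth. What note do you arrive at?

Ebb

A minor sixth up from Eb is Cb (letter C, 8 semitones up).
A major sixth down from Cb is Ebb (letter E, 9 semitones down).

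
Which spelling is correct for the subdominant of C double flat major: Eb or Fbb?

Fbb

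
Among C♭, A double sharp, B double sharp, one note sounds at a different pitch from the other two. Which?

In 12-tone equal temperament, enharmonic equivalents share a pitch class. Cb is pitch class 11; A## is pitch class 11; B## is pitch class 1.
Cb and A## share pitch class 11, while B## is pitch class 1.

B##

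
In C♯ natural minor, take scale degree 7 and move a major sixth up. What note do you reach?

Scale degree 7 of C# natural minor is B.
A major sixth (9 semitones) above B lands on the letter G, giving G#.

G#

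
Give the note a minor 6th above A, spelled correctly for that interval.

A up a major sixth is F#, so the target letter is F.
From A, a minor sixth is 8 semitones up: F.

F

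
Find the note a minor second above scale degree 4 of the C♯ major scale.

Scale degree 4 of C# major is F#.
A minor second (1 semitone) above F# lands on the letter G, giving G.

G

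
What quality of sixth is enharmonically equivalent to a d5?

A diminished fifth spans 6 semitones.
A sixth spanning 6 semitones is doubly diminished (the major sixth is 9).

doubly diminished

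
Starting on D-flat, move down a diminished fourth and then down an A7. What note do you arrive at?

Bbb

A diminished fourth down from Db is A (letter A, 4 semitones down).
An augmented seventh down from A is Bbb (letter B, 12 semitones down).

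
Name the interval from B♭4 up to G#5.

The letter names run B→G, a span of 5 letter steps, so the interval is some kind of sixth.
Bb to G# is 10 semitones. A major sixth is 9, so 10 makes it augmented.

augmented sixth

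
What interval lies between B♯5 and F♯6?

diminished fifth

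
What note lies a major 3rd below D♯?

B

D down a major third is Bb, so the target letter is B.
From D#, a major third is 4 semitones down: B.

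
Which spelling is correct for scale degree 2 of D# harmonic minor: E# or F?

E#

Each scale degree takes a distinct letter name. Degree 2 of a scale on D must use the letter E.
E# and F are enharmonically the same pitch, but only E# uses the letter E, so it is the correct spelling here.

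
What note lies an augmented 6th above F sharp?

D##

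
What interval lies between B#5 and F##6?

perfect fifth

Counting letters B–C–D–E–F gives a fifth.
B#→F## = 7 semitones, exactly the perfect fifth.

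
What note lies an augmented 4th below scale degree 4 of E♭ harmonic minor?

Scale degree 4 of Eb harmonic minor is Ab.
An augmented fourth (6 semitones) below Ab lands on the letter E, giving Ebb.

Ebb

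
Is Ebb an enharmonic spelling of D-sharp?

Ebb is pitch class 2; D# is pitch class 3.
The pitch classes differ (2 vs. 3), so they are not enharmonic equivalents.

No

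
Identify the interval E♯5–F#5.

Counting letters E–F gives a second.
E#→F# = 1 semitone, 1 narrower than the major second (2), so minor.

minor second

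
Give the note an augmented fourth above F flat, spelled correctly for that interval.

A fourth above F lands on the letter B.
An augmented fourth spans 6 semitones, so Fb moves to pitch class 10. On the letter B that is Bb.

Bb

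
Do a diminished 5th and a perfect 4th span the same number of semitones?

No

A diminished fifth spans 6 semitones; a perfect fourth spans 5.
The spans differ, so they are not enharmonic equivalents.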